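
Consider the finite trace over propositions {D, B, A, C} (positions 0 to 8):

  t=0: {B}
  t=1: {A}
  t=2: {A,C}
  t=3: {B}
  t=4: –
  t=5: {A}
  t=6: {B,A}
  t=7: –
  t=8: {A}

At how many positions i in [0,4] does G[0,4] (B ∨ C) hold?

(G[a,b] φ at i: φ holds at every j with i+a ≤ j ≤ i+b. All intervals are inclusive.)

0

Evaluate at each i in [0,4]:
  i=0: ✗ (fails at j=1)
  i=1: ✗ (fails at j=1)
  i=2: ✗ (fails at j=4)
  i=3: ✗ (fails at j=4)
  i=4: ✗ (fails at j=4)
Positions where it holds: {} → 0.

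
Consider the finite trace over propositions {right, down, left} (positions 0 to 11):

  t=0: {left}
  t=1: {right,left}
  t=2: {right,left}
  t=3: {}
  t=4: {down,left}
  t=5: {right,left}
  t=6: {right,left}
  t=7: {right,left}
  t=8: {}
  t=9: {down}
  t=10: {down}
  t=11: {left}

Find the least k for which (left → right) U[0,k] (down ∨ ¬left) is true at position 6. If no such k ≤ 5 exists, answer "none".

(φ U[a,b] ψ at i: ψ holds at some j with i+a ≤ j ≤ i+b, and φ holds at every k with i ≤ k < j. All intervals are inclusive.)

Need earliest j ≥ 6 with (down ∨ ¬left), and (left → right) at every k in [6,j-1].
  j=6: rhs fails.
  j=7: rhs fails.
  j=8: rhs holds; lhs holds on [6,7]. k = 2.

2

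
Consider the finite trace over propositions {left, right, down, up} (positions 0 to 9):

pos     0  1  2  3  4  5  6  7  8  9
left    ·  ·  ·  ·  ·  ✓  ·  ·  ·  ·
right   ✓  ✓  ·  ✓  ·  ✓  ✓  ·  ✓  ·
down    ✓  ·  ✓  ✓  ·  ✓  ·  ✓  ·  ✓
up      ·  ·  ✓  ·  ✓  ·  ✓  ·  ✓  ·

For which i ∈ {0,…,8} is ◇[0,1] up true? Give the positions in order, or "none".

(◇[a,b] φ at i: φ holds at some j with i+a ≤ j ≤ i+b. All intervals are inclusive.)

1, 2, 3, 4, 5, 6, 7, 8

Evaluate at each i in [0,8]:
  i=0: ✗ (none in [0,1])
  i=1: ✓ (witness j=2)
  i=2: ✓ (witness j=2)
  i=3: ✓ (witness j=4)
  i=4: ✓ (witness j=4)
  i=5: ✓ (witness j=6)
  i=6: ✓ (witness j=6)
  i=7: ✓ (witness j=8)
  i=8: ✓ (witness j=8)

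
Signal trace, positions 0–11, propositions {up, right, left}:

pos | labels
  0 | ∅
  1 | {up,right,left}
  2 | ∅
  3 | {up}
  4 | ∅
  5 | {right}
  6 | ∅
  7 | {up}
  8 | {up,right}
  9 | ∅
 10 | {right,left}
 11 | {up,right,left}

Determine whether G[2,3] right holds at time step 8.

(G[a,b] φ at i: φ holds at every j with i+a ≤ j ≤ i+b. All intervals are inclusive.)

Holds

Check right at every j in [10,11]:
  j=10: true
  j=11: true
All positions satisfy it → formula holds.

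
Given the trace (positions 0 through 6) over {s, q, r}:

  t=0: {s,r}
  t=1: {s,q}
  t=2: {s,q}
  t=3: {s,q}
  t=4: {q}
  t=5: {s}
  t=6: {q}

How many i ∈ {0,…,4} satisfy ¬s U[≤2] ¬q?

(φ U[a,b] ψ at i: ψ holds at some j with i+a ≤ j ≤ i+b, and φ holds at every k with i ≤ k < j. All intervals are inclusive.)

2

Evaluate at each i in [0,4]:
  i=0: ✓ (rhs at j=0)
  i=1: ✗ (no rhs in [1,3])
  i=2: ✗ (no rhs in [2,4])
  i=3: ✗ (lhs fails at k=3 before rhs at j=5)
  i=4: ✓ (rhs at j=5; lhs holds on [4,4])
Positions where it holds: {0, 4} → 2.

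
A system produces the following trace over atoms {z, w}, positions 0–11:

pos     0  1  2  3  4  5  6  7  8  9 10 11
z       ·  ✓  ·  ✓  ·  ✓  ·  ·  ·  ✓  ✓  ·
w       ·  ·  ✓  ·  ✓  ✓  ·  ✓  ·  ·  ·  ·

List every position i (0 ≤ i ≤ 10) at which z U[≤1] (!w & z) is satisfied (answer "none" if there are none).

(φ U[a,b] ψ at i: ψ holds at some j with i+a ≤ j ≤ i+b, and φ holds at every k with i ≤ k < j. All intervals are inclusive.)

1, 3, 9, 10

Evaluate at each i in [0,10]:
  i=0: ✗ (lhs fails at k=0 before rhs at j=1)
  i=1: ✓ (rhs at j=1)
  i=2: ✗ (lhs fails at k=2 before rhs at j=3)
  i=3: ✓ (rhs at j=3)
  i=4: ✗ (no rhs in [4,5])
  i=5: ✗ (no rhs in [5,6])
  i=6: ✗ (no rhs in [6,7])
  i=7: ✗ (no rhs in [7,8])
  i=8: ✗ (lhs fails at k=8 before rhs at j=9)
  i=9: ✓ (rhs at j=9)
  i=10: ✓ (rhs at j=10)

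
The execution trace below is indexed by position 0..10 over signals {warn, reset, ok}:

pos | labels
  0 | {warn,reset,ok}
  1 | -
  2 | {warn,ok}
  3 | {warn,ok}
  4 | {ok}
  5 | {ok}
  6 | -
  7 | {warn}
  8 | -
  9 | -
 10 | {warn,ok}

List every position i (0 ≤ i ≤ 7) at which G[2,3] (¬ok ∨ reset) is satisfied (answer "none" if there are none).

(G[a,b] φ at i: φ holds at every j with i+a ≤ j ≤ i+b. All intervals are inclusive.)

4, 5, 6

Evaluate at each i in [0,7]:
  i=0: ✗ (fails at j=2)
  i=1: ✗ (fails at j=3)
  i=2: ✗ (fails at j=4)
  i=3: ✗ (fails at j=5)
  i=4: ✓ (all of [6,7])
  i=5: ✓ (all of [7,8])
  i=6: ✓ (all of [8,9])
  i=7: ✗ (fails at j=10)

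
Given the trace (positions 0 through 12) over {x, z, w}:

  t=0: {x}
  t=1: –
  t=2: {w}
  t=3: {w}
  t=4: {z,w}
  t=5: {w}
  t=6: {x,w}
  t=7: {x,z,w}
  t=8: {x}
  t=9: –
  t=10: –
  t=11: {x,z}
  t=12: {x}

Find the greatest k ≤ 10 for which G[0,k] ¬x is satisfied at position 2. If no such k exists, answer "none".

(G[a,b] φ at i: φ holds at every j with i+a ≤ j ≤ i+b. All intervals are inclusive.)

¬x must hold from j=2 onward; find where it first fails.
  j=2: holds
  j=3: holds
  j=4: holds
  j=5: holds
  j=6: fails
Holds on [2,5], so largest k = 3.

3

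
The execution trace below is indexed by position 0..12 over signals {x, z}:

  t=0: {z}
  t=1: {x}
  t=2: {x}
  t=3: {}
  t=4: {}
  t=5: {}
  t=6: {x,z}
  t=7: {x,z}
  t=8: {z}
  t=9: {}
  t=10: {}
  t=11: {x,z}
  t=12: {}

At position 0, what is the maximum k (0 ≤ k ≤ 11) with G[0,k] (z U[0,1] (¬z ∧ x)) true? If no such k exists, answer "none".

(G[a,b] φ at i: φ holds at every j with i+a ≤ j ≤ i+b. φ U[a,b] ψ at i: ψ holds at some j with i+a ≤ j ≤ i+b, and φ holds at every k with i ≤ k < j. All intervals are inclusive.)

2

(z U[0,1] (¬z ∧ x)) must hold from j=0 onward; find where it first fails.
  j=0: holds
  j=1: holds
  j=2: holds
  j=3: fails
Holds on [0,2], so largest k = 2.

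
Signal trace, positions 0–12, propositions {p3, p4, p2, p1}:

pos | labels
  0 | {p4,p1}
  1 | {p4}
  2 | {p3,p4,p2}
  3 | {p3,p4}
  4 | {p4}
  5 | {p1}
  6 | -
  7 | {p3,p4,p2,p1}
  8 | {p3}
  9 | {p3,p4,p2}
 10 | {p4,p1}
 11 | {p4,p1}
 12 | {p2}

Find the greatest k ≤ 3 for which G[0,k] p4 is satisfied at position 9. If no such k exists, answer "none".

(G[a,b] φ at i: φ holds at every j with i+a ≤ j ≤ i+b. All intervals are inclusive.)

p4 must hold from j=9 onward; find where it first fails.
  j=9: holds
  j=10: holds
  j=11: holds
  j=12: fails
Holds on [9,11], so largest k = 2.

2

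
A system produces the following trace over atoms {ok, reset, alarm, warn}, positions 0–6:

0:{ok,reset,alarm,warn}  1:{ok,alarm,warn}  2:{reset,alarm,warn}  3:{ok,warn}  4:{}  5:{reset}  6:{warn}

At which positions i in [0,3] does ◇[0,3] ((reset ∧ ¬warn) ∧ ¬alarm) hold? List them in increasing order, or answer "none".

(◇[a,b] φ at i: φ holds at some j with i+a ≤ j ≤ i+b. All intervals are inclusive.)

Evaluate at each i in [0,3]:
  i=0: ✗ (none in [0,3])
  i=1: ✗ (none in [1,4])
  i=2: ✓ (witness j=5)
  i=3: ✓ (witness j=5)

2, 3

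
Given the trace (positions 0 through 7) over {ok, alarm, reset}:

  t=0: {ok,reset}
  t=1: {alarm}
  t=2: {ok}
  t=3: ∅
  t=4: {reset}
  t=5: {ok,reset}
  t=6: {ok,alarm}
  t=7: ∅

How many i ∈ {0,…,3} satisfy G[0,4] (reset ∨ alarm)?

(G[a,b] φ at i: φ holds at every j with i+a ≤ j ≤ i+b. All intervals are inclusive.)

0

Evaluate at each i in [0,3]:
  i=0: ✗ (fails at j=2)
  i=1: ✗ (fails at j=2)
  i=2: ✗ (fails at j=2)
  i=3: ✗ (fails at j=3)
Positions where it holds: {} → 0.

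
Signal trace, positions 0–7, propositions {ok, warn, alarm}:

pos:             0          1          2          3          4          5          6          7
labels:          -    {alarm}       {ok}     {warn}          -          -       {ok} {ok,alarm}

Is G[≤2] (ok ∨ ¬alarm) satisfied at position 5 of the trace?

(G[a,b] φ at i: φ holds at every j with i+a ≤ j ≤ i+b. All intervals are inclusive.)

Yes

Check (ok ∨ ¬alarm) at every j in [5,7]:
  j=5: true
  j=6: true
  j=7: true
All positions satisfy it → formula holds.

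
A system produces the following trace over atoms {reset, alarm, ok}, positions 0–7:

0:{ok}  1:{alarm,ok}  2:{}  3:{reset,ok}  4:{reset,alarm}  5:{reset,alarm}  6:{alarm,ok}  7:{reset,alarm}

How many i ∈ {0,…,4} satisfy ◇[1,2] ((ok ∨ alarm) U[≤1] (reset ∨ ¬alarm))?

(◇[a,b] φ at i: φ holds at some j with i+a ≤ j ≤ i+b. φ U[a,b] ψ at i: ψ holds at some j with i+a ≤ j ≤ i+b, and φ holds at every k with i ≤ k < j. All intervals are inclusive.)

5

Evaluate at each i in [0,4]:
  i=0: ✓ (witness j=1)
  i=1: ✓ (witness j=2)
  i=2: ✓ (witness j=3)
  i=3: ✓ (witness j=4)
  i=4: ✓ (witness j=5)
Positions where it holds: {0, 1, 2, 3, 4} → 5.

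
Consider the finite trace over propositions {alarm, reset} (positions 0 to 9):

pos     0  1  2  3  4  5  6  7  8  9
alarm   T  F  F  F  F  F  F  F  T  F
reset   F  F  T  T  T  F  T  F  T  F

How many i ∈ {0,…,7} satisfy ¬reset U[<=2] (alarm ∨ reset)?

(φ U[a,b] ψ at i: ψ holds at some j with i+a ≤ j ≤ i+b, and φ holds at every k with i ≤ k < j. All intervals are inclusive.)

8

Evaluate at each i in [0,7]:
  i=0: ✓ (rhs at j=0)
  i=1: ✓ (rhs at j=2; lhs holds on [1,1])
  i=2: ✓ (rhs at j=2)
  i=3: ✓ (rhs at j=3)
  i=4: ✓ (rhs at j=4)
  i=5: ✓ (rhs at j=6; lhs holds on [5,5])
  i=6: ✓ (rhs at j=6)
  i=7: ✓ (rhs at j=8; lhs holds on [7,7])
Positions where it holds: {0, 1, 2, 3, 4, 5, 6, 7} → 8.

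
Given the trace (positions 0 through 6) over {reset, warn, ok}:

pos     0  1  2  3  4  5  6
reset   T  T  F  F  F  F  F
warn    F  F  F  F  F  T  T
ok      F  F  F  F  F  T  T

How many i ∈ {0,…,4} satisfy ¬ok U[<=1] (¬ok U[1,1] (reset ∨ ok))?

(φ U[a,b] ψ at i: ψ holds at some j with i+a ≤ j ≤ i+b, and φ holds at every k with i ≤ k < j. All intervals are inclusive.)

Evaluate at each i in [0,4]:
  i=0: ✓ (rhs at j=0)
  i=1: ✗ (no rhs in [1,2])
  i=2: ✗ (no rhs in [2,3])
  i=3: ✓ (rhs at j=4; lhs holds on [3,3])
  i=4: ✓ (rhs at j=4)
Positions where it holds: {0, 3, 4} → 3.

3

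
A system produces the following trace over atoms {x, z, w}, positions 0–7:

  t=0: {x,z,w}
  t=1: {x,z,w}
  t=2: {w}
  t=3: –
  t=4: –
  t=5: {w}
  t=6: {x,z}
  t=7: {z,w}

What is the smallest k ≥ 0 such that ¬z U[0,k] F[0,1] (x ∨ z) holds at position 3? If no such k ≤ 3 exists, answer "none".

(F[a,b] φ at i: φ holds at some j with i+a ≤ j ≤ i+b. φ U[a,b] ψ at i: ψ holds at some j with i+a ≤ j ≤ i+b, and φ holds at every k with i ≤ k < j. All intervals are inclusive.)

2

Need earliest j ≥ 3 with F[0,1] (x ∨ z), and ¬z at every k in [3,j-1].
  j=3: rhs fails.
  j=4: rhs fails.
  j=5: rhs holds; lhs holds on [3,4]. k = 2.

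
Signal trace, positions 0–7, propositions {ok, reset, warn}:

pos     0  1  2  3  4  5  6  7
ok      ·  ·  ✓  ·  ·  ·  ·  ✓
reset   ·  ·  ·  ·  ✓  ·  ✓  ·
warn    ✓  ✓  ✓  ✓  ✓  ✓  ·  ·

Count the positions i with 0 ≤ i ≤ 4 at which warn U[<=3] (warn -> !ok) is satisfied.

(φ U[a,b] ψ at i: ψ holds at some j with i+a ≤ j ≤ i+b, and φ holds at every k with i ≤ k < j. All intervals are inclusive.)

Evaluate at each i in [0,4]:
  i=0: ✓ (rhs at j=0)
  i=1: ✓ (rhs at j=1)
  i=2: ✓ (rhs at j=3; lhs holds on [2,2])
  i=3: ✓ (rhs at j=3)
  i=4: ✓ (rhs at j=4)
Positions where it holds: {0, 1, 2, 3, 4} → 5.

5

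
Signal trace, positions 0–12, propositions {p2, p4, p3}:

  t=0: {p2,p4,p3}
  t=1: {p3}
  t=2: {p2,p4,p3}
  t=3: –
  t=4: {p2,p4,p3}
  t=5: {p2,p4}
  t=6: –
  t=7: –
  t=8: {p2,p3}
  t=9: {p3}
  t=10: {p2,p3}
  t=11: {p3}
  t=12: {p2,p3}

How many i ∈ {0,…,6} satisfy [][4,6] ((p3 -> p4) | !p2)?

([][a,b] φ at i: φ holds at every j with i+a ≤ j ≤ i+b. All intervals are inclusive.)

2

Evaluate at each i in [0,6]:
  i=0: ✓ (all of [4,6])
  i=1: ✓ (all of [5,7])
  i=2: ✗ (fails at j=8)
  i=3: ✗ (fails at j=8)
  i=4: ✗ (fails at j=8)
  i=5: ✗ (fails at j=10)
  i=6: ✗ (fails at j=10)
Positions where it holds: {0, 1} → 2.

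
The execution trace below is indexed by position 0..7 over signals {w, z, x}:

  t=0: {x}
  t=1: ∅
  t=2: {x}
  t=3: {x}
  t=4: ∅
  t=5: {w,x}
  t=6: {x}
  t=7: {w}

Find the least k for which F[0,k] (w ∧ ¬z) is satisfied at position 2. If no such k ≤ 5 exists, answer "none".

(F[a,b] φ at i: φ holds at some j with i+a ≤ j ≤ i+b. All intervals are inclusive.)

Scan j = 2,3,… for (w ∧ ¬z):
  j=2: fails
  j=3: fails
  j=4: fails
  j=5: holds
First hit at j=5, so smallest k = 5-2 = 3.

3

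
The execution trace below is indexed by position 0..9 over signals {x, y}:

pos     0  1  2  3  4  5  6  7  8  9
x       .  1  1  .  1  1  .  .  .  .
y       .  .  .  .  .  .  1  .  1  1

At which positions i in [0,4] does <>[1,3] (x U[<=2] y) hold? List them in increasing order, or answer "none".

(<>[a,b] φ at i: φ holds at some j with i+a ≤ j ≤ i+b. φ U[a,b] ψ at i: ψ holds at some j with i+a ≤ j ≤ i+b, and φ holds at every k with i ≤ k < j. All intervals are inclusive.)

Evaluate at each i in [0,4]:
  i=0: ✗ (none in [1,3])
  i=1: ✓ (witness j=4)
  i=2: ✓ (witness j=4)
  i=3: ✓ (witness j=4)
  i=4: ✓ (witness j=5)

1, 2, 3, 4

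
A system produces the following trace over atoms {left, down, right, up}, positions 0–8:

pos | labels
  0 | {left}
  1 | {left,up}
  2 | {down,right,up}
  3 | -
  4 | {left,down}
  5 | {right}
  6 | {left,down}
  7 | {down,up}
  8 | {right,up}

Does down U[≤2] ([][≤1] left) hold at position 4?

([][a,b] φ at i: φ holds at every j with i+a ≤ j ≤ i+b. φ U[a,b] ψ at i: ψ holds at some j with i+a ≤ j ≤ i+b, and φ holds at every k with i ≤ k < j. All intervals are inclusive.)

Need some j in [4,6] with [][≤1] left, and down at every k in [4,j-1].
  j=4: [][≤1] left — fails at 5.
  j=5: [][≤1] left — fails at 5.
  j=6: [][≤1] left — fails at 7.
No j in the window works → until fails.

Does not hold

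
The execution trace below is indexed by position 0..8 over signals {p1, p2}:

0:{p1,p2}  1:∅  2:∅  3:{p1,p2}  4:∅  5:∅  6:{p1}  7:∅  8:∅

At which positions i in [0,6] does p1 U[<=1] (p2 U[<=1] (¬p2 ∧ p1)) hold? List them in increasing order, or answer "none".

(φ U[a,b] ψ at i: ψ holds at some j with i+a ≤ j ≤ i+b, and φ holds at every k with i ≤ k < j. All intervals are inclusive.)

6

Evaluate at each i in [0,6]:
  i=0: ✗ (no rhs in [0,1])
  i=1: ✗ (no rhs in [1,2])
  i=2: ✗ (no rhs in [2,3])
  i=3: ✗ (no rhs in [3,4])
  i=4: ✗ (no rhs in [4,5])
  i=5: ✗ (lhs fails at k=5 before rhs at j=6)
  i=6: ✓ (rhs at j=6)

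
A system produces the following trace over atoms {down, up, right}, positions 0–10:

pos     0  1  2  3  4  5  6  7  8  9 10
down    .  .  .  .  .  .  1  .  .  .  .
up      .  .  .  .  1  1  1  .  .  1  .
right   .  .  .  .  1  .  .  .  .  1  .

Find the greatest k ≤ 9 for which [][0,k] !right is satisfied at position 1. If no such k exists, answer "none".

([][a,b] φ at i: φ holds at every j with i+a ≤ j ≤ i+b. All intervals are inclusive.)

!right must hold from j=1 onward; find where it first fails.
  j=1: holds
  j=2: holds
  j=3: holds
  j=4: fails
Holds on [1,3], so largest k = 2.

2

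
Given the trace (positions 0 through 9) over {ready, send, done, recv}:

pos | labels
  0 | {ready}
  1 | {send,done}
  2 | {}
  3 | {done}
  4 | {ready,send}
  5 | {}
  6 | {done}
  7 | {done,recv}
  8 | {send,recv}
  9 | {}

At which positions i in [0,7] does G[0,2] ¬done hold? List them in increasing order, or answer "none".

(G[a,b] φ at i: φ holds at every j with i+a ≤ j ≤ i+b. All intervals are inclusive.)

Evaluate at each i in [0,7]:
  i=0: ✗ (fails at j=1)
  i=1: ✗ (fails at j=1)
  i=2: ✗ (fails at j=3)
  i=3: ✗ (fails at j=3)
  i=4: ✗ (fails at j=6)
  i=5: ✗ (fails at j=6)
  i=6: ✗ (fails at j=6)
  i=7: ✗ (fails at j=7)

none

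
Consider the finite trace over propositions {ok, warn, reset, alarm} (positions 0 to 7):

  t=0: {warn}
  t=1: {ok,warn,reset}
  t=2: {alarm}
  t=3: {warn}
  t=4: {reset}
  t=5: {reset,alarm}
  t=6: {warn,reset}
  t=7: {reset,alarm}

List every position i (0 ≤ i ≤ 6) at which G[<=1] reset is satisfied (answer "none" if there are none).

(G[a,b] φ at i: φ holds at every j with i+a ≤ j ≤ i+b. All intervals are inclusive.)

Evaluate at each i in [0,6]:
  i=0: ✗ (fails at j=0)
  i=1: ✗ (fails at j=2)
  i=2: ✗ (fails at j=2)
  i=3: ✗ (fails at j=3)
  i=4: ✓ (all of [4,5])
  i=5: ✓ (all of [5,6])
  i=6: ✓ (all of [6,7])

4, 5, 6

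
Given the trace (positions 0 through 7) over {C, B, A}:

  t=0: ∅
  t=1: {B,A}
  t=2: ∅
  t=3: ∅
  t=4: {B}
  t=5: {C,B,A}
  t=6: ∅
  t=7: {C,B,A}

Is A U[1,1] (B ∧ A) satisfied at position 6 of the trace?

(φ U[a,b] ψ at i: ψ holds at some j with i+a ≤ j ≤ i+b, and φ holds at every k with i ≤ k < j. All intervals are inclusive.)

Does not hold

Need some j in [7,7] with (B ∧ A), and A at every k in [6,j-1].
  j=7: (B ∧ A) holds, but A fails at k=6 → not this j.
No j in the window works → until fails.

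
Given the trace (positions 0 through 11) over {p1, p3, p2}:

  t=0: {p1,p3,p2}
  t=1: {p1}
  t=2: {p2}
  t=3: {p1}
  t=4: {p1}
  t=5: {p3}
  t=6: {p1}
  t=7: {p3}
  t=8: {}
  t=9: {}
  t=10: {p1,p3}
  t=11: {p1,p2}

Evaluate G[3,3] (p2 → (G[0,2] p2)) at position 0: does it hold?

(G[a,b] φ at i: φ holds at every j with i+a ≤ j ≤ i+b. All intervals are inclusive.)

Check (p2 → (G[0,2] p2)) at every j in [3,3]:
  j=3: antecedent false → ✓
All positions satisfy it → formula holds.

True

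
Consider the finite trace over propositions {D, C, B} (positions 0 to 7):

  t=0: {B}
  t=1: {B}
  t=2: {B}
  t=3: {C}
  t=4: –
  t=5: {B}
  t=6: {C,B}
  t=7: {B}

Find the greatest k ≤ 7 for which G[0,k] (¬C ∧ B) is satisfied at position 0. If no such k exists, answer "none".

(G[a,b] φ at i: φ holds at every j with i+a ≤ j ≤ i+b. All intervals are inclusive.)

(¬C ∧ B) must hold from j=0 onward; find where it first fails.
  j=0: holds
  j=1: holds
  j=2: holds
  j=3: fails
Holds on [0,2], so largest k = 2.

2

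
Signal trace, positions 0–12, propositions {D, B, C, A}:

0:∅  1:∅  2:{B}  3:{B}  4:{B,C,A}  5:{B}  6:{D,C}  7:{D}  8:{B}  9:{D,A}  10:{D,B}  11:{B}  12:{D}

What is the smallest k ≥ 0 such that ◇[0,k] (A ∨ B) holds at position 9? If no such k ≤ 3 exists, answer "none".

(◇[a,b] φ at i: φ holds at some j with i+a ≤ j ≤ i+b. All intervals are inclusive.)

Scan j = 9,10,… for (A ∨ B):
  j=9: holds
First hit at j=9, so smallest k = 9-9 = 0.

0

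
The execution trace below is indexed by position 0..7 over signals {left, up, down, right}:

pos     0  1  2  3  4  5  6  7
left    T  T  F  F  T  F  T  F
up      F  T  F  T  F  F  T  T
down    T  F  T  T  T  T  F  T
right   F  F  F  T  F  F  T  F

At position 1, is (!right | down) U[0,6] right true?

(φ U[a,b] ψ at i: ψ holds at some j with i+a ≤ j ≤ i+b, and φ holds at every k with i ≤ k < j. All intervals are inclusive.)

Need some j in [1,7] with right, and (!right | down) at every k in [1,j-1].
  j=1: right false.
  j=2: right false.
  j=3: right holds; (!right | down) holds at every k in [1,2] → satisfied.

Holds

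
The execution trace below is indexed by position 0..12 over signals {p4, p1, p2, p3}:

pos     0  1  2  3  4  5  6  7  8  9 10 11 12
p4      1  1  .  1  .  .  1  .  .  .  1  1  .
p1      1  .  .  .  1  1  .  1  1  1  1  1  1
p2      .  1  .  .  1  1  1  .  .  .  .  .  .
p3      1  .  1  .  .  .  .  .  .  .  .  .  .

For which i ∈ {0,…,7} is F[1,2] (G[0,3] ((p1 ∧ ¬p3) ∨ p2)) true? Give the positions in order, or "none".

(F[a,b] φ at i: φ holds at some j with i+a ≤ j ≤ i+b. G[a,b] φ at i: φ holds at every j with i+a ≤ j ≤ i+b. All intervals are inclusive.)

Evaluate at each i in [0,7]:
  i=0: ✗ (none in [1,2])
  i=1: ✗ (none in [2,3])
  i=2: ✓ (witness j=4)
  i=3: ✓ (witness j=4)
  i=4: ✓ (witness j=5)
  i=5: ✓ (witness j=6)
  i=6: ✓ (witness j=7)
  i=7: ✓ (witness j=8)

2, 3, 4, 5, 6, 7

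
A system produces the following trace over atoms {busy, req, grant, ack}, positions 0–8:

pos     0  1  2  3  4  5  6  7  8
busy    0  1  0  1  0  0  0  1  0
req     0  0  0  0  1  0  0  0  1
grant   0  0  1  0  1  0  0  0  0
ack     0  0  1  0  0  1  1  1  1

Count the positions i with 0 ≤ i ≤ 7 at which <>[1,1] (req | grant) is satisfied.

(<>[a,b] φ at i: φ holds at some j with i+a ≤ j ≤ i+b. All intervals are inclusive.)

Evaluate at each i in [0,7]:
  i=0: ✗ (none in [1,1])
  i=1: ✓ (witness j=2)
  i=2: ✗ (none in [3,3])
  i=3: ✓ (witness j=4)
  i=4: ✗ (none in [5,5])
  i=5: ✗ (none in [6,6])
  i=6: ✗ (none in [7,7])
  i=7: ✓ (witness j=8)
Positions where it holds: {1, 3, 7} → 3.

3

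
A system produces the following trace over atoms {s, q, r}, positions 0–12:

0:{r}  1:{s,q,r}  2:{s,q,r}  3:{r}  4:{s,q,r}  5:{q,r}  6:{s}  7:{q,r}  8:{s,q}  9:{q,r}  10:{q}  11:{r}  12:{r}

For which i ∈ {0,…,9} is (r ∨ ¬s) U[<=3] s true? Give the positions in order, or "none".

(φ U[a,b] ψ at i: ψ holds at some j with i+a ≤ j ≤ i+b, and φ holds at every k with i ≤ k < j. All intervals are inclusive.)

0, 1, 2, 3, 4, 5, 6, 7, 8

Evaluate at each i in [0,9]:
  i=0: ✓ (rhs at j=1; lhs holds on [0,0])
  i=1: ✓ (rhs at j=1)
  i=2: ✓ (rhs at j=2)
  i=3: ✓ (rhs at j=4; lhs holds on [3,3])
  i=4: ✓ (rhs at j=4)
  i=5: ✓ (rhs at j=6; lhs holds on [5,5])
  i=6: ✓ (rhs at j=6)
  i=7: ✓ (rhs at j=8; lhs holds on [7,7])
  i=8: ✓ (rhs at j=8)
  i=9: ✗ (no rhs in [9,12])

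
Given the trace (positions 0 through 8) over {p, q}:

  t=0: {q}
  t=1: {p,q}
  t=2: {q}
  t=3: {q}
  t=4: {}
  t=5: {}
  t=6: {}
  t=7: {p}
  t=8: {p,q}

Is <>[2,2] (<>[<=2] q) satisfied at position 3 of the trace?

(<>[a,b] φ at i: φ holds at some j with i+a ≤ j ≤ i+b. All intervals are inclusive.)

Check <>[<=2] q at each j in [5,5]:
  j=5: fails (none in [5,7])
No position in the window satisfies it → formula fails.

False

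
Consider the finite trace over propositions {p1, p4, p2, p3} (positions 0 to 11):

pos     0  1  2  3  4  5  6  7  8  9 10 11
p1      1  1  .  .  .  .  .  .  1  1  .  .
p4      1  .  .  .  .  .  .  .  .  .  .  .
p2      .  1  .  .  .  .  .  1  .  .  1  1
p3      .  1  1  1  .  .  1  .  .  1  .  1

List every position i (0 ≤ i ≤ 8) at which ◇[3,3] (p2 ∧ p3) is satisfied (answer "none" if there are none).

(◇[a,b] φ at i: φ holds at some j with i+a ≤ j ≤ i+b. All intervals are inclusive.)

Evaluate at each i in [0,8]:
  i=0: ✗ (none in [3,3])
  i=1: ✗ (none in [4,4])
  i=2: ✗ (none in [5,5])
  i=3: ✗ (none in [6,6])
  i=4: ✗ (none in [7,7])
  i=5: ✗ (none in [8,8])
  i=6: ✗ (none in [9,9])
  i=7: ✗ (none in [10,10])
  i=8: ✓ (witness j=11)

8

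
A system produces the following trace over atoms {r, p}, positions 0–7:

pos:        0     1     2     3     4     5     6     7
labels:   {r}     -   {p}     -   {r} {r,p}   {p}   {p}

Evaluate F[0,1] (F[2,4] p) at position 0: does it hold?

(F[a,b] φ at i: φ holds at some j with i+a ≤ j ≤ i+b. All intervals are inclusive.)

Check F[2,4] p at each j in [0,1]:
  j=0: holds (witness at 2)
  j=1: holds (witness at 5)
Found at j=0 → formula holds.

True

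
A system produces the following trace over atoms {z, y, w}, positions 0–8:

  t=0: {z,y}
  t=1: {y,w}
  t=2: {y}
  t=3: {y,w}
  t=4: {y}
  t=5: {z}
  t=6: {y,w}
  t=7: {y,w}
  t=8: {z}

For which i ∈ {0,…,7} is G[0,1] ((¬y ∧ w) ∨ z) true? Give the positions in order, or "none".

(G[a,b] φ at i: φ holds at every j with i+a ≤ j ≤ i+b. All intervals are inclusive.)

none

Evaluate at each i in [0,7]:
  i=0: ✗ (fails at j=1)
  i=1: ✗ (fails at j=1)
  i=2: ✗ (fails at j=2)
  i=3: ✗ (fails at j=3)
  i=4: ✗ (fails at j=4)
  i=5: ✗ (fails at j=6)
  i=6: ✗ (fails at j=6)
  i=7: ✗ (fails at j=7)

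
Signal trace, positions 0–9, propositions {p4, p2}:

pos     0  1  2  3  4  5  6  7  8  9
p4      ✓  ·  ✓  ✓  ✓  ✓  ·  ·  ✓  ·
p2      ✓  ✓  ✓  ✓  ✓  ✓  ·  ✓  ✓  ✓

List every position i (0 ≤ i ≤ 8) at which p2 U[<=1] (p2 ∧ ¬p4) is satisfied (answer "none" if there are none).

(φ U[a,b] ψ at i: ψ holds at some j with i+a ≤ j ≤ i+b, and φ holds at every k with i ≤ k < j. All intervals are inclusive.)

0, 1, 7, 8

Evaluate at each i in [0,8]:
  i=0: ✓ (rhs at j=1; lhs holds on [0,0])
  i=1: ✓ (rhs at j=1)
  i=2: ✗ (no rhs in [2,3])
  i=3: ✗ (no rhs in [3,4])
  i=4: ✗ (no rhs in [4,5])
  i=5: ✗ (no rhs in [5,6])
  i=6: ✗ (lhs fails at k=6 before rhs at j=7)
  i=7: ✓ (rhs at j=7)
  i=8: ✓ (rhs at j=9; lhs holds on [8,8])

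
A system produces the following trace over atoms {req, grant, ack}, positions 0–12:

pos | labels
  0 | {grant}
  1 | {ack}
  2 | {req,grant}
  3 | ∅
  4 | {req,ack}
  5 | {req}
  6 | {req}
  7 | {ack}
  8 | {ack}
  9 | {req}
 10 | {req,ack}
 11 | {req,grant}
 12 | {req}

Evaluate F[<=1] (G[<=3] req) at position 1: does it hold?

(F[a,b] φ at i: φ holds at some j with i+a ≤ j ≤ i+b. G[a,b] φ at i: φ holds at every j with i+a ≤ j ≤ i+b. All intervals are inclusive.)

Check G[<=3] req at each j in [1,2]:
  j=1: fails at 1
  j=2: fails at 3
No position in the window satisfies it → formula fails.

Does not hold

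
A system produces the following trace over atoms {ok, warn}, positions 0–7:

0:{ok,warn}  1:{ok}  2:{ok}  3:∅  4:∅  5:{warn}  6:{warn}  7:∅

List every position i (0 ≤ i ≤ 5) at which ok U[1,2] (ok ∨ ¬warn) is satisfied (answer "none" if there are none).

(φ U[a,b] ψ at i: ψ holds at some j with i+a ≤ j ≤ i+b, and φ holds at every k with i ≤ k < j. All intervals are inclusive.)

Evaluate at each i in [0,5]:
  i=0: ✓ (rhs at j=1; lhs holds on [0,0])
  i=1: ✓ (rhs at j=2; lhs holds on [1,1])
  i=2: ✓ (rhs at j=3; lhs holds on [2,2])
  i=3: ✗ (lhs fails at k=3 before rhs at j=4)
  i=4: ✗ (no rhs in [5,6])
  i=5: ✗ (lhs fails at k=5 before rhs at j=7)

0, 1, 2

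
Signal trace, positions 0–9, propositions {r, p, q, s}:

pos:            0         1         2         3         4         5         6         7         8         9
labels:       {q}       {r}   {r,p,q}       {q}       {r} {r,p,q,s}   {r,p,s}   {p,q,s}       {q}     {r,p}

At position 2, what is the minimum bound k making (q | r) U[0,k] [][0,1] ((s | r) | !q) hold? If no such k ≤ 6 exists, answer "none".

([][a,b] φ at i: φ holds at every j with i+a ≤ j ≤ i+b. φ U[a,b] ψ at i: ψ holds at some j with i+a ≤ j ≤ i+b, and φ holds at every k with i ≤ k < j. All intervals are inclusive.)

2

Need earliest j ≥ 2 with [][0,1] ((s | r) | !q), and (q | r) at every k in [2,j-1].
  j=2: rhs fails.
  j=3: rhs fails.
  j=4: rhs holds; lhs holds on [2,3]. k = 2.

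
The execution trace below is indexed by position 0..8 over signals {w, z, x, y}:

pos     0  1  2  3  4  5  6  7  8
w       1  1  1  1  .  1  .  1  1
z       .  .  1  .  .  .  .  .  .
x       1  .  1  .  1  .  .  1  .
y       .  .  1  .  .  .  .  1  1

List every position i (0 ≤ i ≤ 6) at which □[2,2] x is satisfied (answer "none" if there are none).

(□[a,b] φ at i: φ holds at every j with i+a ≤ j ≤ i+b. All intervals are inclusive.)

0, 2, 5

Evaluate at each i in [0,6]:
  i=0: ✓ (all of [2,2])
  i=1: ✗ (fails at j=3)
  i=2: ✓ (all of [4,4])
  i=3: ✗ (fails at j=5)
  i=4: ✗ (fails at j=6)
  i=5: ✓ (all of [7,7])
  i=6: ✗ (fails at j=8)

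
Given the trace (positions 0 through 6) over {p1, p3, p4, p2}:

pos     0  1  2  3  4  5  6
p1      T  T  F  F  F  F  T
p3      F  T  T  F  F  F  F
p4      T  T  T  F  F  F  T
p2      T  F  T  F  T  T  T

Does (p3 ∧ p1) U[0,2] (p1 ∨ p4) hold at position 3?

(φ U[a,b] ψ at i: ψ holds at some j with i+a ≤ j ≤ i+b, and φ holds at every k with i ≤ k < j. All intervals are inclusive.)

Need some j in [3,5] with (p1 ∨ p4), and (p3 ∧ p1) at every k in [3,j-1].
  j=3: (p1 ∨ p4) false.
  j=4: (p1 ∨ p4) false.
  j=5: (p1 ∨ p4) false.
No j in the window works → until fails.

No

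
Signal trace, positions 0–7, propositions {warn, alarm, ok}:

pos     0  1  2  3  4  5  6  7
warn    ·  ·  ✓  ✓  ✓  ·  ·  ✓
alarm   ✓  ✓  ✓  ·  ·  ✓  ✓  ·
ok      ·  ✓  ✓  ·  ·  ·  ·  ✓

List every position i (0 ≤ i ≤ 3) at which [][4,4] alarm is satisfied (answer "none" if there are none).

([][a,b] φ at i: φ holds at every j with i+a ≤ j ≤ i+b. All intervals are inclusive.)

Evaluate at each i in [0,3]:
  i=0: ✗ (fails at j=4)
  i=1: ✓ (all of [5,5])
  i=2: ✓ (all of [6,6])
  i=3: ✗ (fails at j=7)

1, 2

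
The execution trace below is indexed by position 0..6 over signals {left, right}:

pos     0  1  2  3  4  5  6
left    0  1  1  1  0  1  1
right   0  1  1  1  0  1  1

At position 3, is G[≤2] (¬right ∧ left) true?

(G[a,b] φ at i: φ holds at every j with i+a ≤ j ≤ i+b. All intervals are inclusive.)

Check (¬right ∧ left) at every j in [3,5]:
  j=3: false
  j=4: false
  j=5: false
Fails at j=3 → formula fails.

False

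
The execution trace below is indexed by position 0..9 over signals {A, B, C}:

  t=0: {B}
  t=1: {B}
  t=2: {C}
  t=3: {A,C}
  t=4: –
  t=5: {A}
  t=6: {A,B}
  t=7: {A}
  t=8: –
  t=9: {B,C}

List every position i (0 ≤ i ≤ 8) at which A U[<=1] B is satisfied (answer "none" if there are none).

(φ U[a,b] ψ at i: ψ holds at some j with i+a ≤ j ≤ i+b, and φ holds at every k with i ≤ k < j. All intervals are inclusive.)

0, 1, 5, 6

Evaluate at each i in [0,8]:
  i=0: ✓ (rhs at j=0)
  i=1: ✓ (rhs at j=1)
  i=2: ✗ (no rhs in [2,3])
  i=3: ✗ (no rhs in [3,4])
  i=4: ✗ (no rhs in [4,5])
  i=5: ✓ (rhs at j=6; lhs holds on [5,5])
  i=6: ✓ (rhs at j=6)
  i=7: ✗ (no rhs in [7,8])
  i=8: ✗ (lhs fails at k=8 before rhs at j=9)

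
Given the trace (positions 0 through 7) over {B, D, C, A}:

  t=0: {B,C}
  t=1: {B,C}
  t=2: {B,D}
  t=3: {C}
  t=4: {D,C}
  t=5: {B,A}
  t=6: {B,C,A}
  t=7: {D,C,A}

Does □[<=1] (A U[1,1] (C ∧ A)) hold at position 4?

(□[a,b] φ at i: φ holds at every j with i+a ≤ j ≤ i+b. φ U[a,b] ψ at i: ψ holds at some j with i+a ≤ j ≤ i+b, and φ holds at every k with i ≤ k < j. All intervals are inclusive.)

Check (A U[1,1] (C ∧ A)) at every j in [4,5]:
  j=4: fails
  j=5: holds
Fails at j=4 → formula fails.

False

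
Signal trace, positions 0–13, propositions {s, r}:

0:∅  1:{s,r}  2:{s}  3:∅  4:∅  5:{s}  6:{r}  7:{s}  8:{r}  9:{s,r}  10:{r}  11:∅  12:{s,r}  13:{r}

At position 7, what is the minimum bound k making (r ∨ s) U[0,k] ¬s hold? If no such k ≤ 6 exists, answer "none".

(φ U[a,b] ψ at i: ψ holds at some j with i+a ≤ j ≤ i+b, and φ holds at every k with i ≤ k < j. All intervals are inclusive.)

Need earliest j ≥ 7 with ¬s, and (r ∨ s) at every k in [7,j-1].
  j=7: rhs fails.
  j=8: rhs holds; lhs holds on [7,7]. k = 1.

1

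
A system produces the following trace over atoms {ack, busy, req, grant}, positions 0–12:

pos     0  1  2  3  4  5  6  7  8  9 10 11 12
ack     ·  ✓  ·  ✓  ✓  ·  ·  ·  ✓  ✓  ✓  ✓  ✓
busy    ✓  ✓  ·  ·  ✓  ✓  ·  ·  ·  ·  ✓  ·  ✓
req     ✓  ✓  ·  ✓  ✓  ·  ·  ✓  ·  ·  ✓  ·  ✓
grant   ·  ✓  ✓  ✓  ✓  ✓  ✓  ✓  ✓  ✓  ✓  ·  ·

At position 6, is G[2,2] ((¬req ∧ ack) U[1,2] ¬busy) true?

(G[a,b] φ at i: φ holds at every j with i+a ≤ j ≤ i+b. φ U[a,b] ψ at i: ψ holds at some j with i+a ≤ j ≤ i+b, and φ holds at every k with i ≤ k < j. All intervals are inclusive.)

Holds

Check ((¬req ∧ ack) U[1,2] ¬busy) at every j in [8,8]:
  j=8: holds
All positions satisfy it → formula holds.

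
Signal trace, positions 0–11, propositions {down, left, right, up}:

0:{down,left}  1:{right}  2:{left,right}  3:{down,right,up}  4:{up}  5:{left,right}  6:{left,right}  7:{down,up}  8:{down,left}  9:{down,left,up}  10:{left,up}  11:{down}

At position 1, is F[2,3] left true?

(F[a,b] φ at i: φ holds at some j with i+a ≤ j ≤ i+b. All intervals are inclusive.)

Check left at each j in [3,4]:
  j=3: false
  j=4: false
No position in the window satisfies it → formula fails.

No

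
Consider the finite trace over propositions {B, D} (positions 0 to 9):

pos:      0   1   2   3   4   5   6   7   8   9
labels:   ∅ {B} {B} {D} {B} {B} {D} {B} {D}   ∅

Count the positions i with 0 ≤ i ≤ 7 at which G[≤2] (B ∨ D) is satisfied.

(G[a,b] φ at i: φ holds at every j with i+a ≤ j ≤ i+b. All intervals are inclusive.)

Evaluate at each i in [0,7]:
  i=0: ✗ (fails at j=0)
  i=1: ✓ (all of [1,3])
  i=2: ✓ (all of [2,4])
  i=3: ✓ (all of [3,5])
  i=4: ✓ (all of [4,6])
  i=5: ✓ (all of [5,7])
  i=6: ✓ (all of [6,8])
  i=7: ✗ (fails at j=9)
Positions where it holds: {1, 2, 3, 4, 5, 6} → 6.

6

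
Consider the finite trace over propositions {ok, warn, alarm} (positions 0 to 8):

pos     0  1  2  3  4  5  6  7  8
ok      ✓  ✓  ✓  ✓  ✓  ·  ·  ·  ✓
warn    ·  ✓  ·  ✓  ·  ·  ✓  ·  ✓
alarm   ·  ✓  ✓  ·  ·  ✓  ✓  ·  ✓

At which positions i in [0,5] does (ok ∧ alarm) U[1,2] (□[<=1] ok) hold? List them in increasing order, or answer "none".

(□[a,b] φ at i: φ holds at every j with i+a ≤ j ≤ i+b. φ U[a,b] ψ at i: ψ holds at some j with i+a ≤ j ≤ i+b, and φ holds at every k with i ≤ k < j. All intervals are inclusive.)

1, 2

Evaluate at each i in [0,5]:
  i=0: ✗ (lhs fails at k=0 before rhs at j=1)
  i=1: ✓ (rhs at j=2; lhs holds on [1,1])
  i=2: ✓ (rhs at j=3; lhs holds on [2,2])
  i=3: ✗ (no rhs in [4,5])
  i=4: ✗ (no rhs in [5,6])
  i=5: ✗ (no rhs in [6,7])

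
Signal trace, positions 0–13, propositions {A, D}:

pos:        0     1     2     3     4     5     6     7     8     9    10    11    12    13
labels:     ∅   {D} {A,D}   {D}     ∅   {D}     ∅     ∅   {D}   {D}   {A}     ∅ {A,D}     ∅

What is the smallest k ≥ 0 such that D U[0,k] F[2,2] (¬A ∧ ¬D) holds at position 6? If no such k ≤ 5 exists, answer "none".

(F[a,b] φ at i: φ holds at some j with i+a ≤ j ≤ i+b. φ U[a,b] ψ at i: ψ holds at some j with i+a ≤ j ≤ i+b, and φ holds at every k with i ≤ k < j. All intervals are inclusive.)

none

Need earliest j ≥ 6 with F[2,2] (¬A ∧ ¬D), and D at every k in [6,j-1].
  j=6: rhs fails.
  j=7: rhs fails.
  j=8: rhs fails.
  j=9: rhs holds but lhs fails at k=6.
  j=10: rhs fails.
  j=11: rhs holds but lhs fails at k=6.
No witness within the range → none.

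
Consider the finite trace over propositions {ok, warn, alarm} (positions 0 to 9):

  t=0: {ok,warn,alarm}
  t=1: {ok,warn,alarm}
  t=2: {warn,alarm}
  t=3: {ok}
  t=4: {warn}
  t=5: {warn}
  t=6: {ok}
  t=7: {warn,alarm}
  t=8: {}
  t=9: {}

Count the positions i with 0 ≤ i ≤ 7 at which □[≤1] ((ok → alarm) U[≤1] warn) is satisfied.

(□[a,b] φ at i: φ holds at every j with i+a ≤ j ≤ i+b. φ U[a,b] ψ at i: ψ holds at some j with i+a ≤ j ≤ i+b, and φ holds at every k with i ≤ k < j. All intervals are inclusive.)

Evaluate at each i in [0,7]:
  i=0: ✓ (all of [0,1])
  i=1: ✓ (all of [1,2])
  i=2: ✗ (fails at j=3)
  i=3: ✗ (fails at j=3)
  i=4: ✓ (all of [4,5])
  i=5: ✗ (fails at j=6)
  i=6: ✗ (fails at j=6)
  i=7: ✗ (fails at j=8)
Positions where it holds: {0, 1, 4} → 3.

3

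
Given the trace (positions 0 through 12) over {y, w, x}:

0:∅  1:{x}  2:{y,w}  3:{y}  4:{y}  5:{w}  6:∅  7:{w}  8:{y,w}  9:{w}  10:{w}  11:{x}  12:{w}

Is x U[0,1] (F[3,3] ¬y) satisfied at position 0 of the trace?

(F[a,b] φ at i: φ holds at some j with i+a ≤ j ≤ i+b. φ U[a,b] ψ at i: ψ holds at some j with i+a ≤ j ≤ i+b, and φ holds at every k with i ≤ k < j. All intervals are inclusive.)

Need some j in [0,1] with F[3,3] ¬y, and x at every k in [0,j-1].
  j=0: F[3,3] ¬y — fails (none in [3,3]).
  j=1: F[3,3] ¬y — fails (none in [4,4]).
No j in the window works → until fails.

No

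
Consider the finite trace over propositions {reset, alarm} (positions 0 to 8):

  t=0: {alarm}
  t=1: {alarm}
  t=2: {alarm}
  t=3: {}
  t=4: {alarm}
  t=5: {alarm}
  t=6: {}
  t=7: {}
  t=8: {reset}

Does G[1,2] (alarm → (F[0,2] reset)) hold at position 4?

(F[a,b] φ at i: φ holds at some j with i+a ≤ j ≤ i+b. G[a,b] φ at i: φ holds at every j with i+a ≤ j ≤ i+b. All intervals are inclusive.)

Check (alarm → (F[0,2] reset)) at every j in [5,6]:
  j=5: antecedent true; consequent fails (none in [5,7]) → ✗
  j=6: antecedent false → ✓
Fails at j=5 → formula fails.

Does not hold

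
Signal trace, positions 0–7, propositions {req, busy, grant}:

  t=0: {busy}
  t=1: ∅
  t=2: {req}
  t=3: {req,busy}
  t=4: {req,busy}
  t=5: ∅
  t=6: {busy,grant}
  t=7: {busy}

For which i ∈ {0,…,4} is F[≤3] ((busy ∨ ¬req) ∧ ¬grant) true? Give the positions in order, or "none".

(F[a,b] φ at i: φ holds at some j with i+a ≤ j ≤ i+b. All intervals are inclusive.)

0, 1, 2, 3, 4

Evaluate at each i in [0,4]:
  i=0: ✓ (witness j=0)
  i=1: ✓ (witness j=1)
  i=2: ✓ (witness j=3)
  i=3: ✓ (witness j=3)
  i=4: ✓ (witness j=4)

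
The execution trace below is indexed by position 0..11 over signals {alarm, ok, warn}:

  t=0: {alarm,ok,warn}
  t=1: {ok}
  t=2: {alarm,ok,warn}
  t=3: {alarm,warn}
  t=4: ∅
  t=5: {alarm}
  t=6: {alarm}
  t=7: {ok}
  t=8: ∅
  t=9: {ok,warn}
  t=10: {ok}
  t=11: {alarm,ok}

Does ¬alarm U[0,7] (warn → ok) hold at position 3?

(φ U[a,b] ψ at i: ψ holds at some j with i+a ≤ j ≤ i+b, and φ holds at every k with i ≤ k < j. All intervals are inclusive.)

Need some j in [3,10] with (warn → ok), and ¬alarm at every k in [3,j-1].
  j=3: (warn → ok) false.
  j=4: (warn → ok) holds, but ¬alarm fails at k=3 → not this j.
  j=5: (warn → ok) holds, but ¬alarm fails at k=3 → not this j.
  j=6: (warn → ok) holds, but ¬alarm fails at k=3 → not this j.
  j=7: (warn → ok) holds, but ¬alarm fails at k=3 → not this j.
  j=8: (warn → ok) holds, but ¬alarm fails at k=3 → not this j.
  j=9: (warn → ok) holds, but ¬alarm fails at k=3 → not this j.
  j=10: (warn → ok) holds, but ¬alarm fails at k=3 → not this j.
No j in the window works → until fails.

Does not hold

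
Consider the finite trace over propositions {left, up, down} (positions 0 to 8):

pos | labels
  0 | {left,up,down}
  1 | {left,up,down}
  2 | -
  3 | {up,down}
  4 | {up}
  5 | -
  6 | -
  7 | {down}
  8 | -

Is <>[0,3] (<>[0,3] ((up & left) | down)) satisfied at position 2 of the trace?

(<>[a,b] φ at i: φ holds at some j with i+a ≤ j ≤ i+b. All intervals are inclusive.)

Yes

Check <>[0,3] ((up & left) | down) at each j in [2,5]:
  j=2: holds (witness at 3)
  j=3: holds (witness at 3)
  j=4: holds (witness at 7)
  j=5: holds (witness at 7)
Found at j=2 → formula holds.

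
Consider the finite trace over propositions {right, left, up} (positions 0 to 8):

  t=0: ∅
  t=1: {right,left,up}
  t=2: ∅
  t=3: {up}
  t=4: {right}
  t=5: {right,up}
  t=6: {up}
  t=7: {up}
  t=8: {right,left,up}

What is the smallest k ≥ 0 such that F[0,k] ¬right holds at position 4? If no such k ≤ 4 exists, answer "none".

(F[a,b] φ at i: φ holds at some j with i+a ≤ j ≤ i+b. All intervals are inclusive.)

2

Scan j = 4,5,… for ¬right:
  j=4: fails
  j=5: fails
  j=6: holds
First hit at j=6, so smallest k = 6-4 = 2.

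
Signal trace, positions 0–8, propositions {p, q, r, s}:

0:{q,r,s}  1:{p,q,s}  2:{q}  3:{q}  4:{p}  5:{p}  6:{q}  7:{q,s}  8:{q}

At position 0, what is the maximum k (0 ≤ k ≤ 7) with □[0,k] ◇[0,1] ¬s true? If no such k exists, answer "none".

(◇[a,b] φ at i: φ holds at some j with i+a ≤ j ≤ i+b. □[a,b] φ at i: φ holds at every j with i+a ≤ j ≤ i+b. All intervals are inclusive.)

◇[0,1] ¬s must hold from j=0 onward; find where it first fails.
  j=0: fails → no k works.

none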